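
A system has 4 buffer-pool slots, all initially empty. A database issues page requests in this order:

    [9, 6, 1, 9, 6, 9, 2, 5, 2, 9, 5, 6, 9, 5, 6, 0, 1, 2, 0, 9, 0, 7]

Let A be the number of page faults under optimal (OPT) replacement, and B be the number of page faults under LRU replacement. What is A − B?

Under OPT: F F F . . . F F . . . . . . . F F . . . . F → 8 faults.
Under LRU: F F F . . . F F . . . . . . . F F F . F . F → 10 faults.
A − B = 8 − 10 = -2.

-2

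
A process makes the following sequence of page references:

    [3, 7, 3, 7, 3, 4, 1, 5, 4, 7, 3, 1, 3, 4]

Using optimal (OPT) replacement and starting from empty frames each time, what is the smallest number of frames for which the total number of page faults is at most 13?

2

f=1: 14 faults
f=2: 9 faults
f=3: 7 faults
f=4: 6 faults
f=5: 5 faults
Smallest f with faults ≤ 13 is 2.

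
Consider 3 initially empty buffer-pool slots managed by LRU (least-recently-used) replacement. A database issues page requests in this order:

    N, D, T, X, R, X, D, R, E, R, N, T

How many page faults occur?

9

N -> miss, frames {N}
D -> miss, frames {N,D}
T -> miss, frames {N,D,T}
X -> miss, evict N, frames {D,T,X}
R -> miss, evict D, frames {T,X,R}
X -> hit
D -> miss, evict T, frames {R,X,D}
R -> hit
E -> miss, evict X, frames {D,R,E}
R -> hit
N -> miss, evict D, frames {E,R,N}
T -> miss, evict E, frames {R,N,T}
Page faults: 9.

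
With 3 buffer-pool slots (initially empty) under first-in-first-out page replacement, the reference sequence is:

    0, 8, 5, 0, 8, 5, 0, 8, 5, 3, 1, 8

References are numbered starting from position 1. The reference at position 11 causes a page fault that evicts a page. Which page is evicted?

8

pos 1: 0 → miss, frames {0}
pos 2: 8 → miss, frames {0,8}
pos 3: 5 → miss, frames {0,8,5}
pos 4: 0 → hit
pos 5: 8 → hit
pos 6: 5 → hit
pos 7: 0 → hit
pos 8: 8 → hit
pos 9: 5 → hit
pos 10: 3 → miss, evict 0, frames {8,5,3}
pos 11: 1 → miss, evict 8, frames {5,3,1}
At position 11, page 8 is evicted.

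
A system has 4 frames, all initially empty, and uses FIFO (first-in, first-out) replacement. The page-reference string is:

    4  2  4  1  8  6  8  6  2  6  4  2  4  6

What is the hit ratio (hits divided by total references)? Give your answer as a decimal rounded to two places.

4: fault, frames [4]
2: fault, frames [4, 2]
4: hit
1: fault, frames [4, 2, 1]
8: fault, frames [4, 2, 1, 8]
6: fault, evict 4, frames [2, 1, 8, 6]
8: hit
6: hit
2: hit
6: hit
4: fault, evict 2, frames [1, 8, 6, 4]
2: fault, evict 1, frames [8, 6, 4, 2]
4: hit
6: hit
Hits: 7 of 14 references → 7/14 = 0.5000.

0.50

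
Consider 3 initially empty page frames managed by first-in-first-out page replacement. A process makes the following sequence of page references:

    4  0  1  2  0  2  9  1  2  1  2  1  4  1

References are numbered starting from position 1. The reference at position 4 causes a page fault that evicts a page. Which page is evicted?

pos 1: 4 → fault, frames [4]
pos 2: 0 → fault, frames [4, 0]
pos 3: 1 → fault, frames [4, 0, 1]
pos 4: 2 → fault, evict 4, frames [0, 1, 2]
At position 4, page 4 is evicted.

4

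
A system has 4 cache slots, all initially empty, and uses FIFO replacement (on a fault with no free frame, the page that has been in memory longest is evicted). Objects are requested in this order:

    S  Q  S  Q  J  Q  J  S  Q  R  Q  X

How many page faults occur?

5

S → miss, frames {S}
Q → miss, frames {S,Q}
S → hit
Q → hit
J → miss, frames {S,Q,J}
Q → hit
J → hit
S → hit
Q → hit
R → miss, frames {S,Q,J,R}
Q → hit
X → miss, evict S, frames {Q,J,R,X}
Page faults: 5.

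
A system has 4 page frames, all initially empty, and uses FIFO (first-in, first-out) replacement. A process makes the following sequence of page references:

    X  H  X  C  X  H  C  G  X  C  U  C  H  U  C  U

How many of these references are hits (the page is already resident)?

X: miss, frames [X]
H: miss, frames [X, H]
X: hit
C: miss, frames [X, H, C]
X: hit
H: hit
C: hit
G: miss, frames [X, H, C, G]
X: hit
C: hit
U: miss, evict X, frames [H, C, G, U]
C: hit
H: hit
U: hit
C: hit
U: hit
Hits: 11.

11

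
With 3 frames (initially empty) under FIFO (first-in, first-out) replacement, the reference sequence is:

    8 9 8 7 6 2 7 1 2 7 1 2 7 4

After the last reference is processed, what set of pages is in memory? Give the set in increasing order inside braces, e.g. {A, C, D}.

8 → fault, frames {8}
9 → fault, frames {8,9}
8 → hit
7 → fault, frames {8,9,7}
6 → fault, evict 8, frames {9,7,6}
2 → fault, evict 9, frames {7,6,2}
7 → hit
1 → fault, evict 7, frames {6,2,1}
2 → hit
7 → fault, evict 6, frames {2,1,7}
1 → hit
2 → hit
7 → hit
4 → fault, evict 2, frames {1,7,4}

{1, 4, 7}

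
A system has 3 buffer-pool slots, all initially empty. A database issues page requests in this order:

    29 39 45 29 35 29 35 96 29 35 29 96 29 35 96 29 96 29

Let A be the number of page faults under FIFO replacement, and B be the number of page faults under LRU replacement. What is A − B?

1

Under FIFO: F F F . F F . F . . . . . . . . . . → 6 faults.
Under LRU: F F F . F . . F . . . . . . . . . . → 5 faults.
A − B = 6 − 5 = 1.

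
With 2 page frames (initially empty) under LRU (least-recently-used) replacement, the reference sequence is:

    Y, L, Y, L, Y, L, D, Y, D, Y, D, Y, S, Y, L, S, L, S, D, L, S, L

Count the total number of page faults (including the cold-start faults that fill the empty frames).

10

Y: fault, frames (Y)
L: fault, frames (Y L)
Y: hit
L: hit
Y: hit
L: hit
D: fault, evict Y, frames (L D)
Y: fault, evict L, frames (D Y)
D: hit
Y: hit
D: hit
Y: hit
S: fault, evict D, frames (Y S)
Y: hit
L: fault, evict S, frames (Y L)
S: fault, evict Y, frames (L S)
L: hit
S: hit
D: fault, evict L, frames (S D)
L: fault, evict S, frames (D L)
S: fault, evict D, frames (L S)
L: hit
Page faults: 10.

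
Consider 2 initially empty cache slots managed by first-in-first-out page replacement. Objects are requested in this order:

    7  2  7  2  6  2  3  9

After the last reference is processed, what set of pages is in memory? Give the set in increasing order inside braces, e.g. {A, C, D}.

{3, 9}

7: miss, frames [7]
2: miss, frames [7, 2]
7: hit
2: hit
6: miss, evict 7, frames [2, 6]
2: hit
3: miss, evict 2, frames [6, 3]
9: miss, evict 6, frames [3, 9]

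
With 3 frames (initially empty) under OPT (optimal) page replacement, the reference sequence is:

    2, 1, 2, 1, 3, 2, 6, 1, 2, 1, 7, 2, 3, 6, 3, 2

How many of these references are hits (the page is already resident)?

2 → fault, frames (2)
1 → fault, frames (2 1)
2 → hit
1 → hit
3 → fault, frames (2 1 3)
2 → hit
6 → fault, evict 3, frames (2 1 6)
1 → hit
2 → hit
1 → hit
7 → fault, evict 1, frames (2 6 7)
2 → hit
3 → fault, evict 7, frames (2 6 3)
6 → hit
3 → hit
2 → hit
Hits: 10.

10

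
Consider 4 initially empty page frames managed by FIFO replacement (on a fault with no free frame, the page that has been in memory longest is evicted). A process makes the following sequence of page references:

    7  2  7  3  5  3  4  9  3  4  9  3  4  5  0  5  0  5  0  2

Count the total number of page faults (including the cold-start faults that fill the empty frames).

7 → miss, frames (7)
2 → miss, frames (7 2)
7 → hit
3 → miss, frames (7 2 3)
5 → miss, frames (7 2 3 5)
3 → hit
4 → miss, evict 7, frames (2 3 5 4)
9 → miss, evict 2, frames (3 5 4 9)
3 → hit
4 → hit
9 → hit
3 → hit
4 → hit
5 → hit
0 → miss, evict 3, frames (5 4 9 0)
5 → hit
0 → hit
5 → hit
0 → hit
2 → miss, evict 5, frames (4 9 0 2)
Page faults: 8.

8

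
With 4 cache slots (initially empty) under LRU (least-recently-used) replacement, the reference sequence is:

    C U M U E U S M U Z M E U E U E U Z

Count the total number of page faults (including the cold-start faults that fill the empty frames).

C: fault, frames [C]
U: fault, frames [C, U]
M: fault, frames [C, U, M]
U: hit
E: fault, frames [C, M, U, E]
U: hit
S: fault, evict C, frames [M, E, U, S]
M: hit
U: hit
Z: fault, evict E, frames [S, M, U, Z]
M: hit
E: fault, evict S, frames [U, Z, M, E]
U: hit
E: hit
U: hit
E: hit
U: hit
Z: hit
Page faults: 7.

7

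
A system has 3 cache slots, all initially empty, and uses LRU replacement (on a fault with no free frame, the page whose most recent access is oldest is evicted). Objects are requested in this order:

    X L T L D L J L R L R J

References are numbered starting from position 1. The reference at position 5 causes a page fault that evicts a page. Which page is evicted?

X

pos 1: X -> fault, frames {X}
pos 2: L -> fault, frames {X,L}
pos 3: T -> fault, frames {X,L,T}
pos 4: L -> hit
pos 5: D -> fault, evict X, frames {T,L,D}
At position 5, page X is evicted.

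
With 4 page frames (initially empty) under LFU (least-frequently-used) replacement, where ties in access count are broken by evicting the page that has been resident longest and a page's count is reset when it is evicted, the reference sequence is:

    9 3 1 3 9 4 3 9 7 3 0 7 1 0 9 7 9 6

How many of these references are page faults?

9: miss, frames (9)
3: miss, frames (9 3)
1: miss, frames (9 3 1)
3: hit
9: hit
4: miss, frames (9 3 1 4)
3: hit
9: hit
7: miss, evict 1, frames (9 3 4 7)
3: hit
0: miss, evict 4, frames (9 3 7 0)
7: hit
1: miss, evict 0, frames (9 3 7 1)
0: miss, evict 1, frames (9 3 7 0)
9: hit
7: hit
9: hit
6: miss, evict 0, frames (9 3 7 6)
Page faults: 9.

9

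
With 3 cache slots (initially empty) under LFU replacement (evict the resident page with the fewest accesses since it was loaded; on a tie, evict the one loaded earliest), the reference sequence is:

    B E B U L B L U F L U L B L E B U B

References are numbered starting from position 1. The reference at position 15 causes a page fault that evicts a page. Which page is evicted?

pos 1: B: miss, frames {B}
pos 2: E: miss, frames {B,E}
pos 3: B: hit
pos 4: U: miss, frames {B,E,U}
pos 5: L: miss, evict E, frames {B,U,L}
pos 6: B: hit
pos 7: L: hit
pos 8: U: hit
pos 9: F: miss, evict U, frames {B,L,F}
pos 10: L: hit
pos 11: U: miss, evict F, frames {B,L,U}
pos 12: L: hit
pos 13: B: hit
pos 14: L: hit
pos 15: E: miss, evict U, frames {B,L,E}
At position 15, page U is evicted.

U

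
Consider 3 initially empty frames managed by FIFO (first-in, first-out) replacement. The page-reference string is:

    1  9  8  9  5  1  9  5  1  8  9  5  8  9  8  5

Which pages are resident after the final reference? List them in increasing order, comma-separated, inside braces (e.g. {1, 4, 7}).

1: miss, frames [1]
9: miss, frames [1, 9]
8: miss, frames [1, 9, 8]
9: hit
5: miss, evict 1, frames [9, 8, 5]
1: miss, evict 9, frames [8, 5, 1]
9: miss, evict 8, frames [5, 1, 9]
5: hit
1: hit
8: miss, evict 5, frames [1, 9, 8]
9: hit
5: miss, evict 1, frames [9, 8, 5]
8: hit
9: hit
8: hit
5: hit

{5, 8, 9}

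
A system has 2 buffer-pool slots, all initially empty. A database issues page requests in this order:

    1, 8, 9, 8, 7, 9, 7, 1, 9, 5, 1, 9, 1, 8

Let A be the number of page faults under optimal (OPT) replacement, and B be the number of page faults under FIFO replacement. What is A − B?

Under OPT: F F F . F . . F . F . F . F → 8 faults.
Under FIFO: F F F . F . . F F F F F . F → 10 faults.
A − B = 8 − 10 = -2.

-2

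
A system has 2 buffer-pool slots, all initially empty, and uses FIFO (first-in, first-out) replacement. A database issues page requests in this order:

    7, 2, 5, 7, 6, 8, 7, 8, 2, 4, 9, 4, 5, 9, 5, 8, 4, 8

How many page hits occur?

7 -> fault, frames {7}
2 -> fault, frames {7,2}
5 -> fault, evict 7, frames {2,5}
7 -> fault, evict 2, frames {5,7}
6 -> fault, evict 5, frames {7,6}
8 -> fault, evict 7, frames {6,8}
7 -> fault, evict 6, frames {8,7}
8 -> hit
2 -> fault, evict 8, frames {7,2}
4 -> fault, evict 7, frames {2,4}
9 -> fault, evict 2, frames {4,9}
4 -> hit
5 -> fault, evict 4, frames {9,5}
9 -> hit
5 -> hit
8 -> fault, evict 9, frames {5,8}
4 -> fault, evict 5, frames {8,4}
8 -> hit
Hits: 5.

5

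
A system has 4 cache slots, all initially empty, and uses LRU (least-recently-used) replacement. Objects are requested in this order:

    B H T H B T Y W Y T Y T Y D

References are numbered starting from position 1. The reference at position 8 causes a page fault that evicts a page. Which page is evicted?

pos 1: B → fault, frames [B]
pos 2: H → fault, frames [B, H]
pos 3: T → fault, frames [B, H, T]
pos 4: H → hit
pos 5: B → hit
pos 6: T → hit
pos 7: Y → fault, frames [H, B, T, Y]
pos 8: W → fault, evict H, frames [B, T, Y, W]
At position 8, page H is evicted.

H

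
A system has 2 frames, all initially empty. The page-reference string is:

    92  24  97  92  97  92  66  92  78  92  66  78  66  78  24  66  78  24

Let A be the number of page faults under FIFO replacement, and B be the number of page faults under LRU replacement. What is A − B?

1

Under FIFO: F F F F . . F . F F F F . . F F F F → 13 faults.
Under LRU: F F F F . . F . F . F F . . F F F F → 12 faults.
A − B = 13 − 12 = 1.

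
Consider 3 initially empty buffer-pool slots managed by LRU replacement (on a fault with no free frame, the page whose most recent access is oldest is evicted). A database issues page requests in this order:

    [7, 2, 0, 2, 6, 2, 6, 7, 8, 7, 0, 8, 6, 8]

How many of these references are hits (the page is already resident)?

6

7 -> fault, frames {7}
2 -> fault, frames {7,2}
0 -> fault, frames {7,2,0}
2 -> hit
6 -> fault, evict 7, frames {0,2,6}
2 -> hit
6 -> hit
7 -> fault, evict 0, frames {2,6,7}
8 -> fault, evict 2, frames {6,7,8}
7 -> hit
0 -> fault, evict 6, frames {8,7,0}
8 -> hit
6 -> fault, evict 7, frames {0,8,6}
8 -> hit
Hits: 6.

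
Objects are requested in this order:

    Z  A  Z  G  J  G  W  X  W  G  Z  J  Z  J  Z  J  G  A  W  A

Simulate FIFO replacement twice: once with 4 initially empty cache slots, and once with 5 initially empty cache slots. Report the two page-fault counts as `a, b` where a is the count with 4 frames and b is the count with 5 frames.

4 frames: F F . F F . F F . . F . . . . . F F F . → 10 faults.
5 frames: F F . F F . F F . . F . . . . . . F . . → 8 faults.
8 < 10: adding a frame reduced faults, as is typical.

10, 8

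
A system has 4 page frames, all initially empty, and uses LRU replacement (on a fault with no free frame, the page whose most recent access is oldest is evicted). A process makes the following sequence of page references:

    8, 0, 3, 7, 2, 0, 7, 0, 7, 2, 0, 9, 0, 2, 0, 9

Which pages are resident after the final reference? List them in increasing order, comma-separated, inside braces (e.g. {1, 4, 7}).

{0, 2, 7, 9}

8 -> fault, frames {8}
0 -> fault, frames {8,0}
3 -> fault, frames {8,0,3}
7 -> fault, frames {8,0,3,7}
2 -> fault, evict 8, frames {0,3,7,2}
0 -> hit
7 -> hit
0 -> hit
7 -> hit
2 -> hit
0 -> hit
9 -> fault, evict 3, frames {7,2,0,9}
0 -> hit
2 -> hit
0 -> hit
9 -> hit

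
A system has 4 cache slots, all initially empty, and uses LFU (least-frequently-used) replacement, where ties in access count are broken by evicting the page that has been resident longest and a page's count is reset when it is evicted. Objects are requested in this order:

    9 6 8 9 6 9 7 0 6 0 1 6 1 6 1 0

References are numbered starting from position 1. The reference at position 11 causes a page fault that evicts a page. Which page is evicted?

pos 1: 9: fault, frames [9]
pos 2: 6: fault, frames [9, 6]
pos 3: 8: fault, frames [9, 6, 8]
pos 4: 9: hit
pos 5: 6: hit
pos 6: 9: hit
pos 7: 7: fault, frames [9, 6, 8, 7]
pos 8: 0: fault, evict 8, frames [9, 6, 7, 0]
pos 9: 6: hit
pos 10: 0: hit
pos 11: 1: fault, evict 7, frames [9, 6, 0, 1]
At position 11, page 7 is evicted.

7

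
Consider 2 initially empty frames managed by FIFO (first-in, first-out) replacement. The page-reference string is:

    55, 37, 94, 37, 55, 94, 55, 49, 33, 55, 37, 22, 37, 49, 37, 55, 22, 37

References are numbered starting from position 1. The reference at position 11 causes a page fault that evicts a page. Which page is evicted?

pos 1: 55 → miss, frames [55]
pos 2: 37 → miss, frames [55, 37]
pos 3: 94 → miss, evict 55, frames [37, 94]
pos 4: 37 → hit
pos 5: 55 → miss, evict 37, frames [94, 55]
pos 6: 94 → hit
pos 7: 55 → hit
pos 8: 49 → miss, evict 94, frames [55, 49]
pos 9: 33 → miss, evict 55, frames [49, 33]
pos 10: 55 → miss, evict 49, frames [33, 55]
pos 11: 37 → miss, evict 33, frames [55, 37]
At position 11, page 33 is evicted.

33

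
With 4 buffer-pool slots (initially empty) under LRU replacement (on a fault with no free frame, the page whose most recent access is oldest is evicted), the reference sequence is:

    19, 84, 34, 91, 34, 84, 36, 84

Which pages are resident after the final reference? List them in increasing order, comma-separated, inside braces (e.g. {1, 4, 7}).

19 → miss, frames {19}
84 → miss, frames {19,84}
34 → miss, frames {19,84,34}
91 → miss, frames {19,84,34,91}
34 → hit
84 → hit
36 → miss, evict 19, frames {91,34,84,36}
84 → hit

{34, 36, 84, 91}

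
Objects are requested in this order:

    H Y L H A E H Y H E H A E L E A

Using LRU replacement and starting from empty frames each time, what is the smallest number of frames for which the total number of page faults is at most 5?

5

f=1: 16 faults
f=2: 13 faults
f=3: 8 faults
f=4: 7 faults
f=5: 5 faults
Smallest f with faults ≤ 5 is 5.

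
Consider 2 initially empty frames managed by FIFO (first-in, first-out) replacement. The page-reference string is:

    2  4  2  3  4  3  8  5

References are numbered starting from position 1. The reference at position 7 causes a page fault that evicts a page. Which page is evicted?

4

pos 1: 2: miss, frames (2)
pos 2: 4: miss, frames (2 4)
pos 3: 2: hit
pos 4: 3: miss, evict 2, frames (4 3)
pos 5: 4: hit
pos 6: 3: hit
pos 7: 8: miss, evict 4, frames (3 8)
At position 7, page 4 is evicted.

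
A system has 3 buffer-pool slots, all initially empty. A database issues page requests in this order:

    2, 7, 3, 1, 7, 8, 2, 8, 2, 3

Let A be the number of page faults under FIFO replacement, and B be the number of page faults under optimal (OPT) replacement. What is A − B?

Under FIFO: F F F F . F F . . F → 7 faults.
Under OPT: F F F F . F . . . F → 6 faults.
A − B = 7 − 6 = 1.

1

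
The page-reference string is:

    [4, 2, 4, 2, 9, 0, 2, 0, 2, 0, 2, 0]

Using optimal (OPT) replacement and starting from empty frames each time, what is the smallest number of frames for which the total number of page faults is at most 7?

f=1: 12 faults
f=2: 4 faults
f=3: 4 faults
f=4: 4 faults
Smallest f with faults ≤ 7 is 2.

2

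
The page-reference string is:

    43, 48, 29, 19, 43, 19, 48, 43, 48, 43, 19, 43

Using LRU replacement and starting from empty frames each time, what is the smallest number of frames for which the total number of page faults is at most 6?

f=1: 12 faults
f=2: 8 faults
f=3: 6 faults
f=4: 4 faults
Smallest f with faults ≤ 6 is 3.

3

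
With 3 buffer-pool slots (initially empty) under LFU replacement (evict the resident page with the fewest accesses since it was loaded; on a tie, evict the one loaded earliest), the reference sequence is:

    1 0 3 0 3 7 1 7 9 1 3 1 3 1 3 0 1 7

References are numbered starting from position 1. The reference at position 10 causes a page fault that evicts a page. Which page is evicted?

pos 1: 1: miss, frames {1}
pos 2: 0: miss, frames {1,0}
pos 3: 3: miss, frames {1,0,3}
pos 4: 0: hit
pos 5: 3: hit
pos 6: 7: miss, evict 1, frames {0,3,7}
pos 7: 1: miss, evict 7, frames {0,3,1}
pos 8: 7: miss, evict 1, frames {0,3,7}
pos 9: 9: miss, evict 7, frames {0,3,9}
pos 10: 1: miss, evict 9, frames {0,3,1}
At position 10, page 9 is evicted.

9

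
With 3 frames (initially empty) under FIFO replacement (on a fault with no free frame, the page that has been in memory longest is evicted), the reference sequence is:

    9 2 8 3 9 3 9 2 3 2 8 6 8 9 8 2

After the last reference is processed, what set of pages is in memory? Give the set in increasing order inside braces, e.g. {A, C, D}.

9 -> miss, frames (9)
2 -> miss, frames (9 2)
8 -> miss, frames (9 2 8)
3 -> miss, evict 9, frames (2 8 3)
9 -> miss, evict 2, frames (8 3 9)
3 -> hit
9 -> hit
2 -> miss, evict 8, frames (3 9 2)
3 -> hit
2 -> hit
8 -> miss, evict 3, frames (9 2 8)
6 -> miss, evict 9, frames (2 8 6)
8 -> hit
9 -> miss, evict 2, frames (8 6 9)
8 -> hit
2 -> miss, evict 8, frames (6 9 2)

{2, 6, 9}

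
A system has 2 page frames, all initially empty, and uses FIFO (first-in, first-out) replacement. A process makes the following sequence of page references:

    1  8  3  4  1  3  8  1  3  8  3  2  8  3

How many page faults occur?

1 -> fault, frames {1}
8 -> fault, frames {1,8}
3 -> fault, evict 1, frames {8,3}
4 -> fault, evict 8, frames {3,4}
1 -> fault, evict 3, frames {4,1}
3 -> fault, evict 4, frames {1,3}
8 -> fault, evict 1, frames {3,8}
1 -> fault, evict 3, frames {8,1}
3 -> fault, evict 8, frames {1,3}
8 -> fault, evict 1, frames {3,8}
3 -> hit
2 -> fault, evict 3, frames {8,2}
8 -> hit
3 -> fault, evict 8, frames {2,3}
Page faults: 12.

12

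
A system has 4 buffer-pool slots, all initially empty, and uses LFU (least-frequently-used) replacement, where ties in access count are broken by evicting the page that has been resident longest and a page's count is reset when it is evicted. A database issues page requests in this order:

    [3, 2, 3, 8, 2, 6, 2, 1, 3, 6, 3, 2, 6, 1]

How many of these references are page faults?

5

3 → miss, frames (3)
2 → miss, frames (3 2)
3 → hit
8 → miss, frames (3 2 8)
2 → hit
6 → miss, frames (3 2 8 6)
2 → hit
1 → miss, evict 8, frames (3 2 6 1)
3 → hit
6 → hit
3 → hit
2 → hit
6 → hit
1 → hit
Page faults: 5.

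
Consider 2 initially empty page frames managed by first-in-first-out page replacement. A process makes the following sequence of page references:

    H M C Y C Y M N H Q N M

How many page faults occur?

H -> fault, frames {H}
M -> fault, frames {H,M}
C -> fault, evict H, frames {M,C}
Y -> fault, evict M, frames {C,Y}
C -> hit
Y -> hit
M -> fault, evict C, frames {Y,M}
N -> fault, evict Y, frames {M,N}
H -> fault, evict M, frames {N,H}
Q -> fault, evict N, frames {H,Q}
N -> fault, evict H, frames {Q,N}
M -> fault, evict Q, frames {N,M}
Page faults: 10.

10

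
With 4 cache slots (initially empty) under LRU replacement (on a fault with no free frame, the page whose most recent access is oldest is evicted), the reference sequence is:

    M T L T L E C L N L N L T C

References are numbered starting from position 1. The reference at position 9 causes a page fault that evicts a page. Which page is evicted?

T

pos 1: M → miss, frames (M)
pos 2: T → miss, frames (M T)
pos 3: L → miss, frames (M T L)
pos 4: T → hit
pos 5: L → hit
pos 6: E → miss, frames (M T L E)
pos 7: C → miss, evict M, frames (T L E C)
pos 8: L → hit
pos 9: N → miss, evict T, frames (E C L N)
At position 9, page T is evicted.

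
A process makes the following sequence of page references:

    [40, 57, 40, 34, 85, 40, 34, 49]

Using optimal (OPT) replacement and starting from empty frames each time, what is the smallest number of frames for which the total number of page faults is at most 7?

2

f=1: 8 faults
f=2: 6 faults
f=3: 5 faults
f=4: 5 faults
f=5: 5 faults
Smallest f with faults ≤ 7 is 2.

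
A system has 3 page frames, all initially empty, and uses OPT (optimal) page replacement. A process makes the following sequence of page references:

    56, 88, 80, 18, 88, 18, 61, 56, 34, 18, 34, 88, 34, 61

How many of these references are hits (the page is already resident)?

56 → miss, frames (56)
88 → miss, frames (56 88)
80 → miss, frames (56 88 80)
18 → miss, evict 80, frames (56 88 18)
88 → hit
18 → hit
61 → miss, evict 88, frames (56 18 61)
56 → hit
34 → miss, evict 56, frames (18 61 34)
18 → hit
34 → hit
88 → miss, evict 18, frames (61 34 88)
34 → hit
61 → hit
Hits: 7.

7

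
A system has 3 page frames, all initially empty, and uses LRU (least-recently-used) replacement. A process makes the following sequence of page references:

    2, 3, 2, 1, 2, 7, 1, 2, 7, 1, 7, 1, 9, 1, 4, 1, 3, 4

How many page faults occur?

2: miss, frames (2)
3: miss, frames (2 3)
2: hit
1: miss, frames (3 2 1)
2: hit
7: miss, evict 3, frames (1 2 7)
1: hit
2: hit
7: hit
1: hit
7: hit
1: hit
9: miss, evict 2, frames (7 1 9)
1: hit
4: miss, evict 7, frames (9 1 4)
1: hit
3: miss, evict 9, frames (4 1 3)
4: hit
Page faults: 7.

7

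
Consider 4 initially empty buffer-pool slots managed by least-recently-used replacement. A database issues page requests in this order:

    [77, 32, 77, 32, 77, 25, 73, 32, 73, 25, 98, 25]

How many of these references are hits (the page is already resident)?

7

77 -> fault, frames {77}
32 -> fault, frames {77,32}
77 -> hit
32 -> hit
77 -> hit
25 -> fault, frames {32,77,25}
73 -> fault, frames {32,77,25,73}
32 -> hit
73 -> hit
25 -> hit
98 -> fault, evict 77, frames {32,73,25,98}
25 -> hit
Hits: 7.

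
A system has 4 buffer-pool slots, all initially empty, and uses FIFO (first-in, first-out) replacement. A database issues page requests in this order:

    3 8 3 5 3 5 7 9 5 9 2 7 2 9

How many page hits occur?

8

3: miss, frames [3]
8: miss, frames [3, 8]
3: hit
5: miss, frames [3, 8, 5]
3: hit
5: hit
7: miss, frames [3, 8, 5, 7]
9: miss, evict 3, frames [8, 5, 7, 9]
5: hit
9: hit
2: miss, evict 8, frames [5, 7, 9, 2]
7: hit
2: hit
9: hit
Hits: 8.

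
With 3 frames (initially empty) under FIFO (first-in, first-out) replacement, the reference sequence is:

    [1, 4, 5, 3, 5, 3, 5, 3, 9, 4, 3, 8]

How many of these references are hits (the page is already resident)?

1 → miss, frames {1}
4 → miss, frames {1,4}
5 → miss, frames {1,4,5}
3 → miss, evict 1, frames {4,5,3}
5 → hit
3 → hit
5 → hit
3 → hit
9 → miss, evict 4, frames {5,3,9}
4 → miss, evict 5, frames {3,9,4}
3 → hit
8 → miss, evict 3, frames {9,4,8}
Hits: 5.

5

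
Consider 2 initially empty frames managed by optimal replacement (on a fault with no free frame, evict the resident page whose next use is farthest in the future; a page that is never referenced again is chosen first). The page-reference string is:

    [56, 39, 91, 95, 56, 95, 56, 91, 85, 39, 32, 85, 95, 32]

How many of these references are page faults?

56 → miss, frames {56}
39 → miss, frames {56,39}
91 → miss, evict 39, frames {56,91}
95 → miss, evict 91, frames {56,95}
56 → hit
95 → hit
56 → hit
91 → miss, evict 56, frames {95,91}
85 → miss, evict 91, frames {95,85}
39 → miss, evict 95, frames {85,39}
32 → miss, evict 39, frames {85,32}
85 → hit
95 → miss, evict 85, frames {32,95}
32 → hit
Page faults: 9.

9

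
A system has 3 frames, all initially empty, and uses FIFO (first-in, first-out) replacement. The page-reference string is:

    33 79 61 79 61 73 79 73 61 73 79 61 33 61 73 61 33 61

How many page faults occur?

33 → miss, frames [33]
79 → miss, frames [33, 79]
61 → miss, frames [33, 79, 61]
79 → hit
61 → hit
73 → miss, evict 33, frames [79, 61, 73]
79 → hit
73 → hit
61 → hit
73 → hit
79 → hit
61 → hit
33 → miss, evict 79, frames [61, 73, 33]
61 → hit
73 → hit
61 → hit
33 → hit
61 → hit
Page faults: 5.

5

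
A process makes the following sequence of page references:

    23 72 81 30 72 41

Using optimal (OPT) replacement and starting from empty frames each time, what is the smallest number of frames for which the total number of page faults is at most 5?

f=1: 6 faults
f=2: 5 faults
f=3: 5 faults
f=4: 5 faults
f=5: 5 faults
Smallest f with faults ≤ 5 is 2.

2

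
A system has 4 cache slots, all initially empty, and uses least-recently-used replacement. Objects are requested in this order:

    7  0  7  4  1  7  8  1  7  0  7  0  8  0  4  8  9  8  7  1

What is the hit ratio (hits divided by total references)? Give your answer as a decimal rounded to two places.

7 → miss, frames (7)
0 → miss, frames (7 0)
7 → hit
4 → miss, frames (0 7 4)
1 → miss, frames (0 7 4 1)
7 → hit
8 → miss, evict 0, frames (4 1 7 8)
1 → hit
7 → hit
0 → miss, evict 4, frames (8 1 7 0)
7 → hit
0 → hit
8 → hit
0 → hit
4 → miss, evict 1, frames (7 8 0 4)
8 → hit
9 → miss, evict 7, frames (0 4 8 9)
8 → hit
7 → miss, evict 0, frames (4 9 8 7)
1 → miss, evict 4, frames (9 8 7 1)
Hits: 10 of 20 references → 10/20 = 0.5000.

0.50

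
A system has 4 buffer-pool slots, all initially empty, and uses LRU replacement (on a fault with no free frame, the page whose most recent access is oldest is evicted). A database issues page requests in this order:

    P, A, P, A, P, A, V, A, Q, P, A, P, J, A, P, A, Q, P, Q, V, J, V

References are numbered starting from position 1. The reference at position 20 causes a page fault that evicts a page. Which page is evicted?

J

pos 1: P → miss, frames {P}
pos 2: A → miss, frames {P,A}
pos 3: P → hit
pos 4: A → hit
pos 5: P → hit
pos 6: A → hit
pos 7: V → miss, frames {P,A,V}
pos 8: A → hit
pos 9: Q → miss, frames {P,V,A,Q}
pos 10: P → hit
pos 11: A → hit
pos 12: P → hit
pos 13: J → miss, evict V, frames {Q,A,P,J}
pos 14: A → hit
pos 15: P → hit
pos 16: A → hit
pos 17: Q → hit
pos 18: P → hit
pos 19: Q → hit
pos 20: V → miss, evict J, frames {A,P,Q,V}
At position 20, page J is evicted.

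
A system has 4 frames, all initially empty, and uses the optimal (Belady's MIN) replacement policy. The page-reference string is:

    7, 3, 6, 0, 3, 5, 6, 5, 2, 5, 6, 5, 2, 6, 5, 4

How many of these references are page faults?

7 -> fault, frames [7]
3 -> fault, frames [7, 3]
6 -> fault, frames [7, 3, 6]
0 -> fault, frames [7, 3, 6, 0]
3 -> hit
5 -> fault, evict 0, frames [7, 3, 6, 5]
6 -> hit
5 -> hit
2 -> fault, evict 3, frames [7, 6, 5, 2]
5 -> hit
6 -> hit
5 -> hit
2 -> hit
6 -> hit
5 -> hit
4 -> fault, evict 2, frames [7, 6, 5, 4]
Page faults: 7.

7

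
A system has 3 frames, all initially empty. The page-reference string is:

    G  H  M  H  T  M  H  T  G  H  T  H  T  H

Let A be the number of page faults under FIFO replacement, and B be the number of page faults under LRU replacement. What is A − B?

Under FIFO: F F F . F . . . F F . . . . → 6 faults.
Under LRU: F F F . F . . . F . . . . . → 5 faults.
A − B = 6 − 5 = 1.

1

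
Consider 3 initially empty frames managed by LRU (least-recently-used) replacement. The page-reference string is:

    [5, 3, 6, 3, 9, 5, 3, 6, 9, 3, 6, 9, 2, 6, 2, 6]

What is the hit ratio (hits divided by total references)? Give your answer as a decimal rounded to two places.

5 → miss, frames {5}
3 → miss, frames {5,3}
6 → miss, frames {5,3,6}
3 → hit
9 → miss, evict 5, frames {6,3,9}
5 → miss, evict 6, frames {3,9,5}
3 → hit
6 → miss, evict 9, frames {5,3,6}
9 → miss, evict 5, frames {3,6,9}
3 → hit
6 → hit
9 → hit
2 → miss, evict 3, frames {6,9,2}
6 → hit
2 → hit
6 → hit
Hits: 8 of 16 references → 8/16 = 0.5000.

0.50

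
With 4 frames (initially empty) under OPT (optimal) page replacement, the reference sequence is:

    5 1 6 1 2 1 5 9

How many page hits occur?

5: fault, frames (5)
1: fault, frames (5 1)
6: fault, frames (5 1 6)
1: hit
2: fault, frames (5 1 6 2)
1: hit
5: hit
9: fault, evict 2, frames (5 1 6 9)
Hits: 3.

3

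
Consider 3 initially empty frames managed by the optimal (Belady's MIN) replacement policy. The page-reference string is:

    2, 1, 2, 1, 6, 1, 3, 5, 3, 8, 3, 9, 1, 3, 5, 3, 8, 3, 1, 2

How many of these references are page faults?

10

2 → miss, frames (2)
1 → miss, frames (2 1)
2 → hit
1 → hit
6 → miss, frames (2 1 6)
1 → hit
3 → miss, evict 6, frames (2 1 3)
5 → miss, evict 2, frames (1 3 5)
3 → hit
8 → miss, evict 5, frames (1 3 8)
3 → hit
9 → miss, evict 8, frames (1 3 9)
1 → hit
3 → hit
5 → miss, evict 9, frames (1 3 5)
3 → hit
8 → miss, evict 5, frames (1 3 8)
3 → hit
1 → hit
2 → miss, evict 8, frames (1 3 2)
Page faults: 10.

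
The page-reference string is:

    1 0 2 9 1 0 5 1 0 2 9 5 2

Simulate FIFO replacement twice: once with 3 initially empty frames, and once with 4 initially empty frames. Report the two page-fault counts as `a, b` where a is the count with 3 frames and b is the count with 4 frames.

3 frames: F F F F F F F . . F F . . → 9 faults.
4 frames: F F F F . . F F F F F F . → 10 faults.
10 > 9: adding a frame increased faults — Belady's anomaly.

9, 10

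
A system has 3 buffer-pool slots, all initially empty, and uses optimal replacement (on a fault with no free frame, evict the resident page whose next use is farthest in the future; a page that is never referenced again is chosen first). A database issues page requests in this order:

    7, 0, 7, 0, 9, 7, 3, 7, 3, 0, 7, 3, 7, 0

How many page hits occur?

10

7 → fault, frames {7}
0 → fault, frames {7,0}
7 → hit
0 → hit
9 → fault, frames {7,0,9}
7 → hit
3 → fault, evict 9, frames {7,0,3}
7 → hit
3 → hit
0 → hit
7 → hit
3 → hit
7 → hit
0 → hit
Hits: 10.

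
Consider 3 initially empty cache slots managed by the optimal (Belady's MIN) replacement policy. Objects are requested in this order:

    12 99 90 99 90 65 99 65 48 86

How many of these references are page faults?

6

12 → fault, frames (12)
99 → fault, frames (12 99)
90 → fault, frames (12 99 90)
99 → hit
90 → hit
65 → fault, evict 90, frames (12 99 65)
99 → hit
65 → hit
48 → fault, evict 65, frames (12 99 48)
86 → fault, evict 48, frames (12 99 86)
Page faults: 6.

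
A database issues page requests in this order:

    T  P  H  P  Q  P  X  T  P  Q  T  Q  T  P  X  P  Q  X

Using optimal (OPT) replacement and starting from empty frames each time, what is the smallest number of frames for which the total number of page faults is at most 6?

4

f=1: 18 faults
f=2: 10 faults
f=3: 7 faults
f=4: 5 faults
f=5: 5 faults
Smallest f with faults ≤ 6 is 4.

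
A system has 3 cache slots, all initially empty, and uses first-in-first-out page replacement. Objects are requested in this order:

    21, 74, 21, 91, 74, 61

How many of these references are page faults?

4

21: miss, frames {21}
74: miss, frames {21,74}
21: hit
91: miss, frames {21,74,91}
74: hit
61: miss, evict 21, frames {74,91,61}
Page faults: 4.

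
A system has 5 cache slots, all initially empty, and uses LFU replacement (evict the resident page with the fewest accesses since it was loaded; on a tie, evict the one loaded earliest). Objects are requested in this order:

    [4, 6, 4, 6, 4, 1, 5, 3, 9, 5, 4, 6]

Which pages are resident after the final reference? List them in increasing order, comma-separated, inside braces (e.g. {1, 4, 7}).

4: fault, frames (4)
6: fault, frames (4 6)
4: hit
6: hit
4: hit
1: fault, frames (4 6 1)
5: fault, frames (4 6 1 5)
3: fault, frames (4 6 1 5 3)
9: fault, evict 1, frames (4 6 5 3 9)
5: hit
4: hit
6: hit

{3, 4, 5, 6, 9}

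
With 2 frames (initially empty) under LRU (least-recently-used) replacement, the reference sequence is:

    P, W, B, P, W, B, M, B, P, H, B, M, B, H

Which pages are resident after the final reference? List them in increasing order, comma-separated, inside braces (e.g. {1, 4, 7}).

{B, H}

P -> fault, frames [P]
W -> fault, frames [P, W]
B -> fault, evict P, frames [W, B]
P -> fault, evict W, frames [B, P]
W -> fault, evict B, frames [P, W]
B -> fault, evict P, frames [W, B]
M -> fault, evict W, frames [B, M]
B -> hit
P -> fault, evict M, frames [B, P]
H -> fault, evict B, frames [P, H]
B -> fault, evict P, frames [H, B]
M -> fault, evict H, frames [B, M]
B -> hit
H -> fault, evict M, frames [B, H]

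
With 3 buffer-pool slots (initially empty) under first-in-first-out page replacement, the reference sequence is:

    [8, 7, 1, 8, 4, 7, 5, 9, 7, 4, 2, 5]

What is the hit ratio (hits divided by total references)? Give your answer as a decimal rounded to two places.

8 → miss, frames [8]
7 → miss, frames [8, 7]
1 → miss, frames [8, 7, 1]
8 → hit
4 → miss, evict 8, frames [7, 1, 4]
7 → hit
5 → miss, evict 7, frames [1, 4, 5]
9 → miss, evict 1, frames [4, 5, 9]
7 → miss, evict 4, frames [5, 9, 7]
4 → miss, evict 5, frames [9, 7, 4]
2 → miss, evict 9, frames [7, 4, 2]
5 → miss, evict 7, frames [4, 2, 5]
Hits: 2 of 12 references → 2/12 = 0.1667.

0.17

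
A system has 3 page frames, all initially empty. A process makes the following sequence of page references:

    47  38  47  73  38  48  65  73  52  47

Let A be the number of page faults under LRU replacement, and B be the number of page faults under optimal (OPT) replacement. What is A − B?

2

Under LRU: F F . F . F F F F F → 8 faults.
Under OPT: F F . F . F F . F . → 6 faults.
A − B = 8 − 6 = 2.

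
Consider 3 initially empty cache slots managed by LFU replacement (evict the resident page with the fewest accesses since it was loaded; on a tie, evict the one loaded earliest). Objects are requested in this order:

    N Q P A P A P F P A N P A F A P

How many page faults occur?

N -> miss, frames {N}
Q -> miss, frames {N,Q}
P -> miss, frames {N,Q,P}
A -> miss, evict N, frames {Q,P,A}
P -> hit
A -> hit
P -> hit
F -> miss, evict Q, frames {P,A,F}
P -> hit
A -> hit
N -> miss, evict F, frames {P,A,N}
P -> hit
A -> hit
F -> miss, evict N, frames {P,A,F}
A -> hit
P -> hit
Page faults: 7.

7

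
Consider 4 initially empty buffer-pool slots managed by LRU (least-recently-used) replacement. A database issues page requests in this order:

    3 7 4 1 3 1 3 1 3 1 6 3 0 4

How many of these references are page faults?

7

3: fault, frames (3)
7: fault, frames (3 7)
4: fault, frames (3 7 4)
1: fault, frames (3 7 4 1)
3: hit
1: hit
3: hit
1: hit
3: hit
1: hit
6: fault, evict 7, frames (4 3 1 6)
3: hit
0: fault, evict 4, frames (1 6 3 0)
4: fault, evict 1, frames (6 3 0 4)
Page faults: 7.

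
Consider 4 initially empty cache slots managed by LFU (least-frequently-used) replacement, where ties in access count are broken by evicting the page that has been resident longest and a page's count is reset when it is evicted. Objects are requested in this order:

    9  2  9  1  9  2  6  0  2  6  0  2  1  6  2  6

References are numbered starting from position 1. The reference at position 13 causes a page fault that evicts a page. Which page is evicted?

6

pos 1: 9 → fault, frames [9]
pos 2: 2 → fault, frames [9, 2]
pos 3: 9 → hit
pos 4: 1 → fault, frames [9, 2, 1]
pos 5: 9 → hit
pos 6: 2 → hit
pos 7: 6 → fault, frames [9, 2, 1, 6]
pos 8: 0 → fault, evict 1, frames [9, 2, 6, 0]
pos 9: 2 → hit
pos 10: 6 → hit
pos 11: 0 → hit
pos 12: 2 → hit
pos 13: 1 → fault, evict 6, frames [9, 2, 0, 1]
At position 13, page 6 is evicted.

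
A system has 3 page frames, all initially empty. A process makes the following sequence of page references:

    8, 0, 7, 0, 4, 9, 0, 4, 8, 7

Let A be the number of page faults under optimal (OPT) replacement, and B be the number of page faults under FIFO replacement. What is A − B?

Under OPT: F F F . F F . . F F → 7 faults.
Under FIFO: F F F . F F F . F F → 8 faults.
A − B = 7 − 8 = -1.

-1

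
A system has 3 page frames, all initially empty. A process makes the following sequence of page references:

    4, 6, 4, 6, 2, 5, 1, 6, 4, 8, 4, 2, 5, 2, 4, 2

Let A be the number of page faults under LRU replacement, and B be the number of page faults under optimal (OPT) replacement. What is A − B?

Under LRU: F F . . F F F F F F . F F . . . → 10 faults.
Under OPT: F F . . F F F . . F . F F . . . → 8 faults.
A − B = 10 − 8 = 2.

2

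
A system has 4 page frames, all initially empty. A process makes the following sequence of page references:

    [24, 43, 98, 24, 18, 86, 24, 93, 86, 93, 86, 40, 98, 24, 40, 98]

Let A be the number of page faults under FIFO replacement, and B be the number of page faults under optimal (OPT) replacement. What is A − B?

2

Under FIFO: F F F . F F F F . . . F F . . . → 9 faults.
Under OPT: F F F . F F . F . . . F . . . . → 7 faults.
A − B = 9 − 7 = 2.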